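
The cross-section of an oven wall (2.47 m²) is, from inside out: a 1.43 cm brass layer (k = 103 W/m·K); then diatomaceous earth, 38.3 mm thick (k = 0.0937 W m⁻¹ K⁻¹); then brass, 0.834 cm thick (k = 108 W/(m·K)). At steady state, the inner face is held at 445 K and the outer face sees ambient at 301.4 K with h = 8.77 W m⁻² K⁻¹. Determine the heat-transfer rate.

Treat each layer as a resistance in series:
  R_brass = L/(kA) = 0.0143/(103·2.47) = 5.621×10^-5 K/W
  R_diatomaceous earth = L/(kA) = 0.0383/(0.0937·2.47) = 0.1655 K/W
  R_brass = L/(kA) = 0.00834/(108·2.47) = 3.126×10^-5 K/W
  R_conv,out = 1/(hA) = 1/(8.77·2.47) = 0.04616 K/W
ΣR = 5.621×10^-5 + 0.1655 + 3.126×10^-5 + 0.04616 = 0.2117 K/W
Q = ΔT/ΣR = (445 K − 301.4 K)/0.2117 = 678 W

Q = 678 W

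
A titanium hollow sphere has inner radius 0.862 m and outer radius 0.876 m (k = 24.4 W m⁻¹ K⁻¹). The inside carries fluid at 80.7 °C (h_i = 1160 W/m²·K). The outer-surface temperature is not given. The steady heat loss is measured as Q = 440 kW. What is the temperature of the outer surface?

Series resistances:
  R_conv,in = 1/(4πr²h) = 1/(4π·0.862²·1160) = 9.232×10^-5 K/W
  R_titanium = (1/0.862 − 1/0.876)/(4πk) = 0.01854/(4π·24.4) = 6.047×10^-5 K/W
ΣR = 1.528×10^-4 K/W
ΔT = Q·ΣR = 4.40×10^5 × 1.528×10^-4 = 67.23 K
Heat flows outward, so T_out = T_in − ΔT = 80.7 − 67.23 = 13.5 °C

T_out = 13.5 °C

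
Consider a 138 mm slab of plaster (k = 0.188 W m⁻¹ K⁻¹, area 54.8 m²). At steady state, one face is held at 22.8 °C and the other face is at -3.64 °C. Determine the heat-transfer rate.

Q = 1970 W

Q = kA·ΔT/L = 0.188 × 54.8 × |22.8 °C − -3.64 °C| / 0.138 = 1970 W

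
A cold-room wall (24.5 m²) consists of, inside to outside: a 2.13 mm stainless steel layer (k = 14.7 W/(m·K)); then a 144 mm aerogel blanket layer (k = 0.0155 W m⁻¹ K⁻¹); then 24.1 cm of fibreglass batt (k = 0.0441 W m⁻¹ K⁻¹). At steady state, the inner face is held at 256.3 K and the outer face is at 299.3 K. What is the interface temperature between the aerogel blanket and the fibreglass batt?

Treat each layer as a resistance in series:
  R_stainless steel = L/(kA) = 0.00213/(14.7·24.5) = 5.914×10^-6 K/W
  R_aerogel blanket = L/(kA) = 0.144/(0.0155·24.5) = 0.3792 K/W
  R_fibreglass batt = L/(kA) = 0.241/(0.0441·24.5) = 0.2231 K/W
ΣR = 5.914×10^-6 + 0.3792 + 0.2231 = 0.6023 K/W
Q = ΔT/ΣR = (256.3 K − 299.3 K)/0.6023 = -71.39 W
From the inner boundary to the aerogel blanket/fibreglass batt interface, ΣR_partial = 0.3792 K/W.
T_interface = T_in − Q·ΣR_partial = 256.3 K − (-71.39)(0.3792) = 283.4 K

T = 283.4 K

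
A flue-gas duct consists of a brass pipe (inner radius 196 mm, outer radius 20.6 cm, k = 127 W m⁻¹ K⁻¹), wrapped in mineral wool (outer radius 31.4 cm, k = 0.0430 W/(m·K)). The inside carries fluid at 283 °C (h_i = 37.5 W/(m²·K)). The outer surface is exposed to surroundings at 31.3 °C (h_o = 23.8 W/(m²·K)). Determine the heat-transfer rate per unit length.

Series thermal resistances, inner to outer:
  R'_conv,in = 1/(2πr h) = 1/(2π·0.196·37.5) = 0.02165 m·K/W
  R'_brass = ln(0.206/0.196)/(2πk) = 0.04976/(2π·127) = 6.236×10^-5 m·K/W
  R'_mineral wool = ln(0.314/0.206)/(2πk) = 0.4215/(2π·0.0430) = 1.560 m·K/W
  R'_conv,out = 1/(2πr h) = 1/(2π·0.314·23.8) = 0.02130 m·K/W
ΣR = 0.02165 + 6.236×10^-5 + 1.560 + 0.02130 = 1.603 m·K/W
Q' = ΔT/ΣR = (283 °C − 31.3 °C)/1.603 = 157 W/m

Q' = 157 W/m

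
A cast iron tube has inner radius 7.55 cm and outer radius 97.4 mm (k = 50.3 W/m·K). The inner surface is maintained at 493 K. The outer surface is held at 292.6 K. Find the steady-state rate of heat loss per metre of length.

Q' = 2πk·ΔT/ln(r₂/r₁) = 2π × 50.3 × 200.4 / ln(0.0974/0.0755) = 2.49×10^5 W/m

Q' = 2.49×10^5 W/m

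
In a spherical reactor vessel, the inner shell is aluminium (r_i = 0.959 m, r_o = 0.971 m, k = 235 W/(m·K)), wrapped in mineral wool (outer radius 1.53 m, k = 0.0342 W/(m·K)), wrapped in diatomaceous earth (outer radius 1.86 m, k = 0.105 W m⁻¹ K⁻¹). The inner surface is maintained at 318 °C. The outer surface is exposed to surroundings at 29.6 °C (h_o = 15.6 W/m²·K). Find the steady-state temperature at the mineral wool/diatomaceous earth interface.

Treat each layer as a resistance in series:
  R_aluminium = (1/0.959 − 1/0.971)/(4πk) = 0.01289/(4π·235) = 4.364×10^-6 K/W
  R_mineral wool = (1/0.971 − 1/1.53)/(4πk) = 0.3763/(4π·0.0342) = 0.8755 K/W
  R_diatomaceous earth = (1/1.53 − 1/1.86)/(4πk) = 0.1160/(4π·0.105) = 0.08788 K/W
  R_conv,out = 1/(4πr²h) = 1/(4π·1.86²·15.6) = 0.001474 K/W
ΣR = 4.364×10^-6 + 0.8755 + 0.08788 + 0.001474 = 0.9649 K/W
Q = ΔT/ΣR = (318 °C − 29.6 °C)/0.9649 = 298.9 W
From the inner boundary to the mineral wool/diatomaceous earth interface, ΣR_partial = 0.8755 K/W.
T_interface = T_in − Q·ΣR_partial = 318 °C − (298.9)(0.8755) = 56.3 °C

T = 56.3 °C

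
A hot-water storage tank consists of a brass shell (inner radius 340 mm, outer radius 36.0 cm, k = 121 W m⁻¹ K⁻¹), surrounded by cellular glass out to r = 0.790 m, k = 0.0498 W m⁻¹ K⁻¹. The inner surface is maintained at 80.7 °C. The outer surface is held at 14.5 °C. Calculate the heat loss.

Q = 27.4 W

Series thermal resistances, inner to outer:
  R_brass = (1/0.340 − 1/0.360)/(4πk) = 0.1634/(4π·121) = 1.075×10^-4 K/W
  R_cellular glass = (1/0.360 − 1/0.790)/(4πk) = 1.512/(4π·0.0498) = 2.416 K/W
ΣR = 1.075×10^-4 + 2.416 = 2.416 K/W
Q = ΔT/ΣR = (80.7 °C − 14.5 °C)/2.416 = 27.4 W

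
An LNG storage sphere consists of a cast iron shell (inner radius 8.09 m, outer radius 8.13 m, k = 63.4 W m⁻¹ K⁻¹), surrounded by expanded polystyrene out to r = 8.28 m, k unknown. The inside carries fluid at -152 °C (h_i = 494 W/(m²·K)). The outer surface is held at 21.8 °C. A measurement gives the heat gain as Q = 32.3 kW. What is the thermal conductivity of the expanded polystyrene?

k = 0.0330 W/m·K

ΣR = ΔT/Q = |-152 − 21.8|/32300 = 0.005381 K/W
Known resistances:
  R_conv,in = 1/(4πr²h) = 1/(4π·8.09²·494) = 2.461×10^-6 K/W
  R_cast iron = (1/8.09 − 1/8.13)/(4πk) = 6.082×10^-4/(4π·63.4) = 7.633×10^-7 K/W
R_expanded polystyrene = ΣR − ΣR_known = 0.005381 − 3.224×10^-6 = 0.005378 K/W
(1/r₁−1/r₂)/(4πk) = 0.005378 ⇒ k = 0.002228/(4π·0.005378) = 0.0330 W/m·K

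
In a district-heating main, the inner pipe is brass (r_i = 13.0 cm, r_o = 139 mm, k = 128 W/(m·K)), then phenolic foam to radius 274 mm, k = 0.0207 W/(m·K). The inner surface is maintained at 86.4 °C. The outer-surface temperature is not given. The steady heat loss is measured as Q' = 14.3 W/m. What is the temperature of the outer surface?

Sum the resistances:
  R'_brass = ln(0.139/0.130)/(2πk) = 0.06694/(2π·128) = 8.323×10^-5 m·K/W
  R'_phenolic foam = ln(0.274/0.139)/(2πk) = 0.6787/(2π·0.0207) = 5.218 m·K/W
ΣR = 5.218 m·K/W
ΔT = Q'·ΣR = 14.3 × 5.218 = 74.62 K
Heat flows outward, so T_out = T_in − ΔT = 86.4 − 74.62 = 11.8 °C

T_out = 11.8 °C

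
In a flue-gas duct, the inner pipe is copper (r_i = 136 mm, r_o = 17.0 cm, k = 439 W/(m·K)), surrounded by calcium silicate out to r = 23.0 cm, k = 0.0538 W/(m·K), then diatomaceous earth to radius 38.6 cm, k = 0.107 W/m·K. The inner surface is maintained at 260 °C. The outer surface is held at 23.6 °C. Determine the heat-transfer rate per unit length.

Treat each layer as a resistance in series:
  R'_copper = ln(0.170/0.136)/(2πk) = 0.2231/(2π·439) = 8.090×10^-5 m·K/W
  R'_calcium silicate = ln(0.230/0.170)/(2πk) = 0.3023/(2π·0.0538) = 0.8942 m·K/W
  R'_diatomaceous earth = ln(0.386/0.230)/(2πk) = 0.5178/(2π·0.107) = 0.7701 m·K/W
ΣR = 8.090×10^-5 + 0.8942 + 0.7701 = 1.664 m·K/W
Q' = ΔT/ΣR = (260 °C − 23.6 °C)/1.664 = 142 W/m

Q' = 142 W/m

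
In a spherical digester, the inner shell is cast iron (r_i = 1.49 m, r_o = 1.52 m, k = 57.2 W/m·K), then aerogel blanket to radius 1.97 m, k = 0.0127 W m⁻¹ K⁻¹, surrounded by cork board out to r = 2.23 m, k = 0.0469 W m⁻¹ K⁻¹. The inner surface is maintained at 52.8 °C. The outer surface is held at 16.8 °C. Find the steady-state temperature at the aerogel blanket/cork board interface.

Series thermal resistances, inner to outer:
  R_cast iron = (1/1.49 − 1/1.52)/(4πk) = 0.01325/(4π·57.2) = 1.843×10^-5 K/W
  R_aerogel blanket = (1/1.52 − 1/1.97)/(4πk) = 0.1503/(4π·0.0127) = 0.9416 K/W
  R_cork board = (1/1.97 − 1/2.23)/(4πk) = 0.05918/(4π·0.0469) = 0.1004 K/W
ΣR = 1.843×10^-5 + 0.9416 + 0.1004 = 1.042 K/W
Q = ΔT/ΣR = (52.8 °C − 16.8 °C)/1.042 = 34.55 W
From the inner boundary to the aerogel blanket/cork board interface, ΣR_partial = 0.9416 K/W.
T_interface = T_in − Q·ΣR_partial = 52.8 °C − (34.55)(0.9416) = 20.3 °C

T = 20.3 °C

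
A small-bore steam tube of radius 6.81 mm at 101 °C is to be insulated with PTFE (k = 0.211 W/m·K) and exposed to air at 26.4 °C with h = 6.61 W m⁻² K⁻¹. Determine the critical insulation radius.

r_cr = 3.19 cm

For a cylinder, r_cr = k_ins/h = 0.211/6.61 = 0.0319 m = 3.19 cm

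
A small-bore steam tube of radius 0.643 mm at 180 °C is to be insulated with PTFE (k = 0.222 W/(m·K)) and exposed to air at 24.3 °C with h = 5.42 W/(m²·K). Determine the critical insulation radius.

For a cylinder, r_cr = k_ins/h = 0.222/5.42 = 0.0410 m = 4.10 cm

r_cr = 4.10 cm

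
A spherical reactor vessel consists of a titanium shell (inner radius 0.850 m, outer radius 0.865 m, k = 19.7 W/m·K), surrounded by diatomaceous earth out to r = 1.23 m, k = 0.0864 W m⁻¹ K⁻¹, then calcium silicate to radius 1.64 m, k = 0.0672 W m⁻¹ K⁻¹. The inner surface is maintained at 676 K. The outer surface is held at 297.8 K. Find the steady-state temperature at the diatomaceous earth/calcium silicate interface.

T = 461 K

Treat each layer as a resistance in series:
  R_titanium = (1/0.850 − 1/0.865)/(4πk) = 0.02040/(4π·19.7) = 8.241×10^-5 K/W
  R_diatomaceous earth = (1/0.865 − 1/1.23)/(4πk) = 0.3431/(4π·0.0864) = 0.3160 K/W
  R_calcium silicate = (1/1.23 − 1/1.64)/(4πk) = 0.2033/(4π·0.0672) = 0.2407 K/W
ΣR = 8.241×10^-5 + 0.3160 + 0.2407 = 0.5568 K/W
Q = ΔT/ΣR = (676 K − 297.8 K)/0.5568 = 679.2 W
From the inner boundary to the diatomaceous earth/calcium silicate interface, ΣR_partial = 0.3161 K/W.
T_interface = T_in − Q·ΣR_partial = 676 K − (679.2)(0.3161) = 461 K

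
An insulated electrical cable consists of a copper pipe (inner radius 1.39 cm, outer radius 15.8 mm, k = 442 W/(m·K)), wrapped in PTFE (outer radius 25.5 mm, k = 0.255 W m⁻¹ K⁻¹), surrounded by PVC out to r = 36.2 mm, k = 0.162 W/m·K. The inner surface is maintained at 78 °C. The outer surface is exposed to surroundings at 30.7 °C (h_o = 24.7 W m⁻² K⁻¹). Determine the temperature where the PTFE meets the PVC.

T = 60.8 °C

Resistance network (inner→outer):
  R'_copper = ln(0.0158/0.0139)/(2πk) = 0.1281/(2π·442) = 4.613×10^-5 m·K/W
  R'_PTFE = ln(0.0255/0.0158)/(2πk) = 0.4787/(2π·0.255) = 0.2988 m·K/W
  R'_PVC = ln(0.0362/0.0255)/(2πk) = 0.3504/(2π·0.162) = 0.3442 m·K/W
  R'_conv,out = 1/(2πr h) = 1/(2π·0.0362·24.7) = 0.1780 m·K/W
ΣR = 4.613×10^-5 + 0.2988 + 0.3442 + 0.1780 = 0.8210 m·K/W
Q' = ΔT/ΣR = (78 °C − 30.7 °C)/0.8210 = 57.61 W/m
From the inner boundary to the PTFE/PVC interface, ΣR_partial = 0.2988 m·K/W.
T_interface = T_in − Q'·ΣR_partial = 78 °C − (57.61)(0.2988) = 60.8 °C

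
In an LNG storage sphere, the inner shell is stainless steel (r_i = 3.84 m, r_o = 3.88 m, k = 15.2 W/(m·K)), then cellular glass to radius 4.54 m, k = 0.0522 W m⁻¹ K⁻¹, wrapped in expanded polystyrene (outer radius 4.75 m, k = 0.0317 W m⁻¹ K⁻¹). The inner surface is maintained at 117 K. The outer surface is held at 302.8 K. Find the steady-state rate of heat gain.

Q = 2280 W

Treat each layer as a resistance in series:
  R_stainless steel = (1/3.84 − 1/3.88)/(4πk) = 0.002685/(4π·15.2) = 1.406×10^-5 K/W
  R_cellular glass = (1/3.88 − 1/4.54)/(4πk) = 0.03747/(4π·0.0522) = 0.05712 K/W
  R_expanded polystyrene = (1/4.54 − 1/4.75)/(4πk) = 0.009738/(4π·0.0317) = 0.02445 K/W
ΣR = 1.406×10^-5 + 0.05712 + 0.02445 = 0.08158 K/W
Q = ΔT/ΣR = (117 K − 302.8 K)/0.08158 = -2280 W
(Negative Q ⇒ heat flows inward; heat gain = 2280 W.)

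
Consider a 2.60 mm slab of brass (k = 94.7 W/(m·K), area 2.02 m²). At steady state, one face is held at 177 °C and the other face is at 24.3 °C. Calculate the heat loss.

Q = 11200 kW

Q = kA·ΔT/L = 94.7 × 2.02 × |177 °C − 24.3 °C| / 0.00260 = 1.12×10^7 W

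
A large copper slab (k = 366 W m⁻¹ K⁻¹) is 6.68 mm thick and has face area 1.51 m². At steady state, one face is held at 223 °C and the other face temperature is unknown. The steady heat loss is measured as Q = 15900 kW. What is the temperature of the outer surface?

Sum the resistances:
  R_copper = L/(kA) = 0.00668/(366·1.51) = 1.209×10^-5 K/W
ΣR = 1.209×10^-5 K/W
ΔT = Q·ΣR = 1.59×10^7 × 1.209×10^-5 = 192.2 K
Heat flows outward, so T_out = T_in − ΔT = 223 − 192.2 = 30.8 °C

T_out = 30.8 °C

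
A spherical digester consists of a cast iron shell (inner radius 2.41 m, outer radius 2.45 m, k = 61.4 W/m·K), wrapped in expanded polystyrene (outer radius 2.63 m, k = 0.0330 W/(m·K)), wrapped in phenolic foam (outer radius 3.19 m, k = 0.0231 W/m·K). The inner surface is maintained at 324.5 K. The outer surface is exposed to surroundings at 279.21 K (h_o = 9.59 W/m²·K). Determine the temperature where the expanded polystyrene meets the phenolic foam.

T = 314.3 K

Resistance network (inner→outer):
  R_cast iron = (1/2.41 − 1/2.45)/(4πk) = 0.006774/(4π·61.4) = 8.780×10^-6 K/W
  R_expanded polystyrene = (1/2.45 − 1/2.63)/(4πk) = 0.02794/(4π·0.0330) = 0.06736 K/W
  R_phenolic foam = (1/2.63 − 1/3.19)/(4πk) = 0.06675/(4π·0.0231) = 0.2299 K/W
  R_conv,out = 1/(4πr²h) = 1/(4π·3.19²·9.59) = 8.154×10^-4 K/W
ΣR = 8.780×10^-6 + 0.06736 + 0.2299 + 8.154×10^-4 = 0.2981 K/W
Q = ΔT/ΣR = (324.5 K − 279.21 K)/0.2981 = 151.9 W
From the inner boundary to the expanded polystyrene/phenolic foam interface, ΣR_partial = 0.06737 K/W.
T_interface = T_in − Q·ΣR_partial = 324.5 K − (151.9)(0.06737) = 314.3 K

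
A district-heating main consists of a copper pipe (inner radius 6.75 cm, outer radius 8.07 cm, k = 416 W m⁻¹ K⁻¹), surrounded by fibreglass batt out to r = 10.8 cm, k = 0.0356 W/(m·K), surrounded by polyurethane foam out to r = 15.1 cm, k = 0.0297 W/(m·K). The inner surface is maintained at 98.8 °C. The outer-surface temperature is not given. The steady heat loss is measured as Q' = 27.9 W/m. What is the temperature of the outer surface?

T_out = 12.3 °C

Series resistances:
  R'_copper = ln(0.0807/0.0675)/(2πk) = 0.1786/(2π·416) = 6.833×10^-5 m·K/W
  R'_fibreglass batt = ln(0.108/0.0807)/(2πk) = 0.2914/(2π·0.0356) = 1.303 m·K/W
  R'_polyurethane foam = ln(0.151/0.108)/(2πk) = 0.3351/(2π·0.0297) = 1.796 m·K/W
ΣR = 3.099 m·K/W
ΔT = Q'·ΣR = 27.9 × 3.099 = 86.46 K
Heat flows outward, so T_out = T_in − ΔT = 98.8 − 86.46 = 12.3 °C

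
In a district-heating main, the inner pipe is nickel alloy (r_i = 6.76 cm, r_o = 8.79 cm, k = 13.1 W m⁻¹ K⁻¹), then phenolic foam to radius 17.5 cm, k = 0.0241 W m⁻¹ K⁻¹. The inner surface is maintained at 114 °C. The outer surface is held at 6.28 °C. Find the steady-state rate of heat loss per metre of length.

Series thermal resistances, inner to outer:
  R'_nickel alloy = ln(0.0879/0.0676)/(2πk) = 0.2626/(2π·13.1) = 0.003190 m·K/W
  R'_phenolic foam = ln(0.175/0.0879)/(2πk) = 0.6886/(2π·0.0241) = 4.547 m·K/W
ΣR = 0.003190 + 4.547 = 4.550 m·K/W
Q' = ΔT/ΣR = (114 °C − 6.28 °C)/4.550 = 23.7 W/m

Q' = 23.7 W/m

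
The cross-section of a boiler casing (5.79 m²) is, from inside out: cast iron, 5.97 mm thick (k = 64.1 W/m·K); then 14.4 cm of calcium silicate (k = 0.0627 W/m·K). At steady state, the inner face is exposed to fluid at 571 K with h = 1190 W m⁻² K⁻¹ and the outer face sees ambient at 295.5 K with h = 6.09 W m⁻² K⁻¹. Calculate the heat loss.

Series thermal resistances, inner to outer:
  R_conv,in = 1/(hA) = 1/(1190·5.79) = 1.451×10^-4 K/W
  R_cast iron = L/(kA) = 0.00597/(64.1·5.79) = 1.609×10^-5 K/W
  R_calcium silicate = L/(kA) = 0.144/(0.0627·5.79) = 0.3967 K/W
  R_conv,out = 1/(hA) = 1/(6.09·5.79) = 0.02836 K/W
ΣR = 1.451×10^-4 + 1.609×10^-5 + 0.3967 + 0.02836 = 0.4252 K/W
Q = ΔT/ΣR = (571 K − 295.5 K)/0.4252 = 648 W

Q = 648 W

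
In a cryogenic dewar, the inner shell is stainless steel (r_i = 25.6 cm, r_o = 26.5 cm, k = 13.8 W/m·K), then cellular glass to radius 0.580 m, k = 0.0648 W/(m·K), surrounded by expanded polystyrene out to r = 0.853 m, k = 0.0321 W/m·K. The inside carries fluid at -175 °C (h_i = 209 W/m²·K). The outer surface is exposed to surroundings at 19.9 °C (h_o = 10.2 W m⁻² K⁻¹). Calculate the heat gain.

Q = 49.9 W

Treat each layer as a resistance in series:
  R_conv,in = 1/(4πr²h) = 1/(4π·0.256²·209) = 0.005810 K/W
  R_stainless steel = (1/0.256 − 1/0.265)/(4πk) = 0.1327/(4π·13.8) = 7.650×10^-4 K/W
  R_cellular glass = (1/0.265 − 1/0.580)/(4πk) = 2.049/(4π·0.0648) = 2.517 K/W
  R_expanded polystyrene = (1/0.580 − 1/0.853)/(4πk) = 0.5518/(4π·0.0321) = 1.368 K/W
  R_conv,out = 1/(4πr²h) = 1/(4π·0.853²·10.2) = 0.01072 K/W
ΣR = 0.005810 + 7.650×10^-4 + 2.517 + 1.368 + 0.01072 = 3.902 K/W
Q = ΔT/ΣR = (-175 °C − 19.9 °C)/3.902 = -49.9 W
(Negative Q ⇒ heat flows inward; heat gain = 49.9 W.)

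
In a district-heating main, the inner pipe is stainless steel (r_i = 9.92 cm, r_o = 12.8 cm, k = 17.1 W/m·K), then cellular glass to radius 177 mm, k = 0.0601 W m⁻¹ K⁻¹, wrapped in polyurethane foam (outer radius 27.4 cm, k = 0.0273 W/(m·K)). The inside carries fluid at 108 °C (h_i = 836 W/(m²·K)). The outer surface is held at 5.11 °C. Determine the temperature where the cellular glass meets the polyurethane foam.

Treat each layer as a resistance in series:
  R'_conv,in = 1/(2πr h) = 1/(2π·0.0992·836) = 0.001919 m·K/W
  R'_stainless steel = ln(0.128/0.0992)/(2πk) = 0.2549/(2π·17.1) = 0.002372 m·K/W
  R'_cellular glass = ln(0.177/0.128)/(2πk) = 0.3241/(2π·0.0601) = 0.8583 m·K/W
  R'_polyurethane foam = ln(0.274/0.177)/(2πk) = 0.4370/(2π·0.0273) = 2.548 m·K/W
ΣR = 0.001919 + 0.002372 + 0.8583 + 2.548 = 3.411 m·K/W
Q' = ΔT/ΣR = (108 °C − 5.11 °C)/3.411 = 30.16 W/m
From the inner boundary to the cellular glass/polyurethane foam interface, ΣR_partial = 0.8626 m·K/W.
T_interface = T_in − Q'·ΣR_partial = 108 °C − (30.16)(0.8626) = 82.0 °C

T = 82.0 °C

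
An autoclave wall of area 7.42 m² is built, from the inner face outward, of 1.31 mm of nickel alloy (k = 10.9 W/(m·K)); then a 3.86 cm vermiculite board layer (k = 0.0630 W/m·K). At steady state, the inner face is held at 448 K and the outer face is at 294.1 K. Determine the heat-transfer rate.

Series thermal resistances, inner to outer:
  R_nickel alloy = L/(kA) = 0.00131/(10.9·7.42) = 1.620×10^-5 K/W
  R_vermiculite board = L/(kA) = 0.0386/(0.0630·7.42) = 0.08257 K/W
ΣR = 1.620×10^-5 + 0.08257 = 0.08259 K/W
Q = ΔT/ΣR = (448 K − 294.1 K)/0.08259 = 1860 W

Q = 1860 W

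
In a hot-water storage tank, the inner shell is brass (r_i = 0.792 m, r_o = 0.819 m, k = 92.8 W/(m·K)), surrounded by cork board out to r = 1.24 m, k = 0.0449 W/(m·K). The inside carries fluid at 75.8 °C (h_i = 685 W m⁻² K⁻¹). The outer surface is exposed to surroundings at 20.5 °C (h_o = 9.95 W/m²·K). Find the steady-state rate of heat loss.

Q = 74.7 W

Series thermal resistances, inner to outer:
  R_conv,in = 1/(4πr²h) = 1/(4π·0.792²·685) = 1.852×10^-4 K/W
  R_brass = (1/0.792 − 1/0.819)/(4πk) = 0.04163/(4π·92.8) = 3.569×10^-5 K/W
  R_cork board = (1/0.819 − 1/1.24)/(4πk) = 0.4145/(4π·0.0449) = 0.7347 K/W
  R_conv,out = 1/(4πr²h) = 1/(4π·1.24²·9.95) = 0.005201 K/W
ΣR = 1.852×10^-4 + 3.569×10^-5 + 0.7347 + 0.005201 = 0.7401 K/W
Q = ΔT/ΣR = (75.8 °C − 20.5 °C)/0.7401 = 74.7 W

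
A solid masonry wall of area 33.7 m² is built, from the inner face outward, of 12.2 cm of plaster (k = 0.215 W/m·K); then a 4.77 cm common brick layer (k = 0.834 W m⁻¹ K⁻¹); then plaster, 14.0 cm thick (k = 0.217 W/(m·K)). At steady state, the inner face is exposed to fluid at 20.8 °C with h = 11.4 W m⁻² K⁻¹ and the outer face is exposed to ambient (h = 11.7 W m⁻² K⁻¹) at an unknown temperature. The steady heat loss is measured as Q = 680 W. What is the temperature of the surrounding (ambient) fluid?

Series resistances:
  R_conv,in = 1/(hA) = 1/(11.4·33.7) = 0.002603 K/W
  R_plaster = L/(kA) = 0.122/(0.215·33.7) = 0.01684 K/W
  R_common brick = L/(kA) = 0.0477/(0.834·33.7) = 0.001697 K/W
  R_plaster = L/(kA) = 0.140/(0.217·33.7) = 0.01914 K/W
  R_conv,out = 1/(hA) = 1/(11.7·33.7) = 0.002536 K/W
ΣR = 0.04282 K/W
ΔT = Q·ΣR = 680 × 0.04282 = 29.12 K
Heat flows outward, so T_out = T_in − ΔT = 20.8 − 29.12 = -8.32 °C

T_out = -8.32 °C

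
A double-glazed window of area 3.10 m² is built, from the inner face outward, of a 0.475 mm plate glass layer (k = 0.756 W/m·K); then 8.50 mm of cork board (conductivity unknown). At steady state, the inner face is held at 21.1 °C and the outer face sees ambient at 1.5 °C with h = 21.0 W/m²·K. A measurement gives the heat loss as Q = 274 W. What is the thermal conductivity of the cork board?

ΣR = ΔT/Q = |21.1 − 1.5|/274 = 0.07153 K/W
Known resistances:
  R_plate glass = L/(kA) = 4.75×10^-4/(0.756·3.10) = 2.027×10^-4 K/W
  R_conv,out = 1/(hA) = 1/(21.0·3.10) = 0.01536 K/W
R_cork board = ΣR − ΣR_known = 0.07153 − 0.01556 = 0.05597 K/W
L/(kA) = 0.05597 ⇒ k = 0.00850/(0.05597·3.10) = 0.0490 W/m·K

k = 0.0490 W/m·K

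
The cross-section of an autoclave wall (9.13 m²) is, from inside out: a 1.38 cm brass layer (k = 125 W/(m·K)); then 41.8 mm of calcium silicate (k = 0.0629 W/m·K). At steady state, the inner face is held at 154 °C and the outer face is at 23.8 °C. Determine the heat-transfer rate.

Series thermal resistances, inner to outer:
  R_brass = L/(kA) = 0.0138/(125·9.13) = 1.209×10^-5 K/W
  R_calcium silicate = L/(kA) = 0.0418/(0.0629·9.13) = 0.07279 K/W
ΣR = 1.209×10^-5 + 0.07279 = 0.07280 K/W
Q = ΔT/ΣR = (154 °C − 23.8 °C)/0.07280 = 1790 W

Q = 1790 W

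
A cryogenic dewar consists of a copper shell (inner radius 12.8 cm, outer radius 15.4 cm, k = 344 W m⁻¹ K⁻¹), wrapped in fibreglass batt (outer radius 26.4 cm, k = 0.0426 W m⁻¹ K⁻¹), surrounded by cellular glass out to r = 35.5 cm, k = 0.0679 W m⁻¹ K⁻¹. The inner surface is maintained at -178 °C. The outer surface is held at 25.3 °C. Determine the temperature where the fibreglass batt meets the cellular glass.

Resistance network (inner→outer):
  R_copper = (1/0.128 − 1/0.154)/(4πk) = 1.319/(4π·344) = 3.051×10^-4 K/W
  R_fibreglass batt = (1/0.154 − 1/0.264)/(4πk) = 2.706/(4π·0.0426) = 5.054 K/W
  R_cellular glass = (1/0.264 − 1/0.355)/(4πk) = 0.9710/(4π·0.0679) = 1.138 K/W
ΣR = 3.051×10^-4 + 5.054 + 1.138 = 6.192 K/W
Q = ΔT/ΣR = (-178 °C − 25.3 °C)/6.192 = -32.83 W
From the inner boundary to the fibreglass batt/cellular glass interface, ΣR_partial = 5.054 K/W.
T_interface = T_in − Q·ΣR_partial = -178 °C − (-32.83)(5.054) = -12.1 °C

T = -12.1 °C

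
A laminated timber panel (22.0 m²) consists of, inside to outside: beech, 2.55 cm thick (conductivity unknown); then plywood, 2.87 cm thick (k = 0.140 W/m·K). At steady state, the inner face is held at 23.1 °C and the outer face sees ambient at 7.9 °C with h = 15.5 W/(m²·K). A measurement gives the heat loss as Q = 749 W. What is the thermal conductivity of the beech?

k = 0.144 W/m·K

ΣR = ΔT/Q = |23.1 − 7.9|/749 = 0.02029 K/W
Known resistances:
  R_plywood = L/(kA) = 0.0287/(0.140·22.0) = 0.009318 K/W
  R_conv,out = 1/(hA) = 1/(15.5·22.0) = 0.002933 K/W
R_beech = ΣR − ΣR_known = 0.02029 − 0.01225 = 0.008040 K/W
L/(kA) = 0.008040 ⇒ k = 0.0255/(0.008040·22.0) = 0.144 W/m·K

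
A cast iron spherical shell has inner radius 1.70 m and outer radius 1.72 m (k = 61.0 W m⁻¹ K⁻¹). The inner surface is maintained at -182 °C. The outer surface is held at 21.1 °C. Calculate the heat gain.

Q = 22800 kW

Q = 4πk·ΔT/(1/r₁ − 1/r₂) = 4π × 61.0 × 203.1 / (1/1.70 − 1/1.72) = 2.28×10^7 W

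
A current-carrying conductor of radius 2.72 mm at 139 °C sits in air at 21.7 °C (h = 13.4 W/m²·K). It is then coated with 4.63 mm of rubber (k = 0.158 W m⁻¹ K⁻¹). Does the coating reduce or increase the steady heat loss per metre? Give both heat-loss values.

increases: 26.9 → 44.8 W/m

Critical radius for a cylinder: r_cr = k/h = 0.0118 m = 1.18 cm.
Outer radius after coating: r₂ = 0.00272 + 0.00463 = 0.00735 m.
Since r₁ < r_cr and r₂ ≤ r_cr, the coating moves toward the maximum at r_cr — heat loss rises.
Bare: R = 1/(2πr₁h) = 4.367 m·K/W; Q = 117.3/4.367 = 26.9 W/m.
Coated: R = R_cond + R_conv = 2.617 m·K/W; Q = 117.3/2.617 = 44.8 W/m.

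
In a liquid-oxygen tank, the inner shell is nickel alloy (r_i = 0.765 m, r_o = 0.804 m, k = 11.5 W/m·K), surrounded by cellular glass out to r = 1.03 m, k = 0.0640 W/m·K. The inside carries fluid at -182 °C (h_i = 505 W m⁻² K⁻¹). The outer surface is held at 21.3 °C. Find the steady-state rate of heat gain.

Q = 598 W

Series thermal resistances, inner to outer:
  R_conv,in = 1/(4πr²h) = 1/(4π·0.765²·505) = 2.693×10^-4 K/W
  R_nickel alloy = (1/0.765 − 1/0.804)/(4πk) = 0.06341/(4π·11.5) = 4.388×10^-4 K/W
  R_cellular glass = (1/0.804 − 1/1.03)/(4πk) = 0.2729/(4π·0.0640) = 0.3393 K/W
ΣR = 2.693×10^-4 + 4.388×10^-4 + 0.3393 = 0.3400 K/W
Q = ΔT/ΣR = (-182 °C − 21.3 °C)/0.3400 = -598 W
(Negative Q ⇒ heat flows inward; heat gain = 598 W.)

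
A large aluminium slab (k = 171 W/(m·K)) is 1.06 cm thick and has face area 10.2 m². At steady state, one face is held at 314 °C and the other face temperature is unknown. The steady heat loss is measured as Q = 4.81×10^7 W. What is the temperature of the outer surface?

T_out = 21.7 °C

Sum the resistances:
  R_aluminium = L/(kA) = 0.0106/(171·10.2) = 6.077×10^-6 K/W
ΣR = 6.077×10^-6 K/W
ΔT = Q·ΣR = 4.81×10^7 × 6.077×10^-6 = 292.3 K
Heat flows outward, so T_out = T_in − ΔT = 314 − 292.3 = 21.7 °C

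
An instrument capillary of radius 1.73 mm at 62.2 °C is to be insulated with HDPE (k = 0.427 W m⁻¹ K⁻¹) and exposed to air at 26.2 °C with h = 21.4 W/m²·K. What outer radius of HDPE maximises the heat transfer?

For a cylinder, r_cr = k_ins/h = 0.427/21.4 = 0.0200 m = 2.00 cm

r_cr = 2.00 cm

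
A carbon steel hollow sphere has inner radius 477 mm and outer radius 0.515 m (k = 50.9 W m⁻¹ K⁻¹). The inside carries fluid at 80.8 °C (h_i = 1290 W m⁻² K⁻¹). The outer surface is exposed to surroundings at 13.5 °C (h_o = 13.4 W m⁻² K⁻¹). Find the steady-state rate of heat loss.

Q = 2.94 kW

Treat each layer as a resistance in series:
  R_conv,in = 1/(4πr²h) = 1/(4π·0.477²·1290) = 2.711×10^-4 K/W
  R_carbon steel = (1/0.477 − 1/0.515)/(4πk) = 0.1547/(4π·50.9) = 2.418×10^-4 K/W
  R_conv,out = 1/(4πr²h) = 1/(4π·0.515²·13.4) = 0.02239 K/W
ΣR = 2.711×10^-4 + 2.418×10^-4 + 0.02239 = 0.02290 K/W
Q = ΔT/ΣR = (80.8 °C − 13.5 °C)/0.02290 = 2940 W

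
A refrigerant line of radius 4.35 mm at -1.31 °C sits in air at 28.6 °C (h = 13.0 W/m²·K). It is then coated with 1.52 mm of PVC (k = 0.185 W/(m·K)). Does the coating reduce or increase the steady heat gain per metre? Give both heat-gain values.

Critical radius for a cylinder: r_cr = k/h = 0.0142 m = 1.42 cm.
Outer radius after coating: r₂ = 0.00435 + 0.00152 = 0.00587 m.
Since r₁ < r_cr and r₂ ≤ r_cr, the coating moves toward the maximum at r_cr — heat gain rises.
Bare: R = 1/(2πr₁h) = 2.814 m·K/W; Q = 29.91/2.814 = 10.6 W/m.
Coated: R = R_cond + R_conv = 2.343 m·K/W; Q = 29.91/2.343 = 12.8 W/m.

increases: 10.6 → 12.8 W/m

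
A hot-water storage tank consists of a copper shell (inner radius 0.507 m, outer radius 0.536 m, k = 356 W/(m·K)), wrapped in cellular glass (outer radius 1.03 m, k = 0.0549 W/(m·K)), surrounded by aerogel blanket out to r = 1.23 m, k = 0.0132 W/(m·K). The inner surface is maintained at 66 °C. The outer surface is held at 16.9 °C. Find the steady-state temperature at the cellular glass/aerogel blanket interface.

T = 37.7 °C

Series thermal resistances, inner to outer:
  R_copper = (1/0.507 − 1/0.536)/(4πk) = 0.1067/(4π·356) = 2.385×10^-5 K/W
  R_cellular glass = (1/0.536 − 1/1.03)/(4πk) = 0.8948/(4π·0.0549) = 1.297 K/W
  R_aerogel blanket = (1/1.03 − 1/1.23)/(4πk) = 0.1579/(4π·0.0132) = 0.9517 K/W
ΣR = 2.385×10^-5 + 1.297 + 0.9517 = 2.249 K/W
Q = ΔT/ΣR = (66 °C − 16.9 °C)/2.249 = 21.83 W
From the inner boundary to the cellular glass/aerogel blanket interface, ΣR_partial = 1.297 K/W.
T_interface = T_in − Q·ΣR_partial = 66 °C − (21.83)(1.297) = 37.7 °C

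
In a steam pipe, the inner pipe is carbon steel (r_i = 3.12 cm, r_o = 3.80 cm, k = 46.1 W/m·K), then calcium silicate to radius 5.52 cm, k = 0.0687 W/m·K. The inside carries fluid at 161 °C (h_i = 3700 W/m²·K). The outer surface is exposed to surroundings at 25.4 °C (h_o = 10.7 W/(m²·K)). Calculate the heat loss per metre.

Series thermal resistances, inner to outer:
  R'_conv,in = 1/(2πr h) = 1/(2π·0.0312·3700) = 0.001379 m·K/W
  R'_carbon steel = ln(0.0380/0.0312)/(2πk) = 0.1972/(2π·46.1) = 6.807×10^-4 m·K/W
  R'_calcium silicate = ln(0.0552/0.0380)/(2πk) = 0.3734/(2π·0.0687) = 0.8650 m·K/W
  R'_conv,out = 1/(2πr h) = 1/(2π·0.0552·10.7) = 0.2695 m·K/W
ΣR = 0.001379 + 6.807×10^-4 + 0.8650 + 0.2695 = 1.137 m·K/W
Q' = ΔT/ΣR = (161 °C − 25.4 °C)/1.137 = 119 W/m

Q' = 119 W/m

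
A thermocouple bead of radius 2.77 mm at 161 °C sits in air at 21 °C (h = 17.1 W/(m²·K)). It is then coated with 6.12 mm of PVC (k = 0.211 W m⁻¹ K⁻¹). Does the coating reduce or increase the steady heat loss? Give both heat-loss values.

Critical radius for a sphere: r_cr = 2k/h = 0.0247 m = 2.47 cm.
Outer radius after coating: r₂ = 0.00277 + 0.00612 = 0.00889 m.
Since r₁ < r_cr and r₂ ≤ r_cr, the coating moves toward the maximum at r_cr — heat loss rises.
Bare: R = 1/(4πr₁²h) = 606.5 K/W; Q = 140/606.5 = 0.231 W.
Coated: R = R_cond + R_conv = 152.6 K/W; Q = 140/152.6 = 0.917 W.

increases: 0.231 → 0.917 W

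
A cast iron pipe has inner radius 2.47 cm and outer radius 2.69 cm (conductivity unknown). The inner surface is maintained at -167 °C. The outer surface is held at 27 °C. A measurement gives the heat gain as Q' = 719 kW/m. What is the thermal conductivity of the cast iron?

ΣR = ΔT/Q' = |-167 − 27|/7.19×10^5 = 2.698×10^-4 m·K/W
ln(r₂/r₁)/(2πk) = 2.698×10^-4 ⇒ k = 0.08532/(2π·2.698×10^-4) = 50.3 W/m·K

k = 50.3 W/m·K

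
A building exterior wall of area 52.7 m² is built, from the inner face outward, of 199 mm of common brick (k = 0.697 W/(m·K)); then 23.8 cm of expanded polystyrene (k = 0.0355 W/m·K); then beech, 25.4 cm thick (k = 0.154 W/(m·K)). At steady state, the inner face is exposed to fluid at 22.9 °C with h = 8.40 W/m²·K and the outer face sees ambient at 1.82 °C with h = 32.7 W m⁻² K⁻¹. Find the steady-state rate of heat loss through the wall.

Treat each layer as a resistance in series:
  R_conv,in = 1/(hA) = 1/(8.40·52.7) = 0.002259 K/W
  R_common brick = L/(kA) = 0.199/(0.697·52.7) = 0.005418 K/W
  R_expanded polystyrene = L/(kA) = 0.238/(0.0355·52.7) = 0.1272 K/W
  R_beech = L/(kA) = 0.254/(0.154·52.7) = 0.03130 K/W
  R_conv,out = 1/(hA) = 1/(32.7·52.7) = 5.803×10^-4 K/W
ΣR = 0.002259 + 0.005418 + 0.1272 + 0.03130 + 5.803×10^-4 = 0.1668 K/W
Q = ΔT/ΣR = (22.9 °C − 1.82 °C)/0.1668 = 126 W

Q = 126 W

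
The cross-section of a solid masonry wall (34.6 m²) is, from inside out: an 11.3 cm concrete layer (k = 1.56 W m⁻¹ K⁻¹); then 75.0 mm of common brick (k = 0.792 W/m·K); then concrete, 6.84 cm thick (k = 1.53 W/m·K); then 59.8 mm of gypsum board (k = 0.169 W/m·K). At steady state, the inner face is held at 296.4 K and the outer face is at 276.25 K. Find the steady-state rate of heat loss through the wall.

Q = 1230 W

Resistance network (inner→outer):
  R_concrete = L/(kA) = 0.113/(1.56·34.6) = 0.002094 K/W
  R_common brick = L/(kA) = 0.0750/(0.792·34.6) = 0.002737 K/W
  R_concrete = L/(kA) = 0.0684/(1.53·34.6) = 0.001292 K/W
  R_gypsum board = L/(kA) = 0.0598/(0.169·34.6) = 0.01023 K/W
ΣR = 0.002094 + 0.002737 + 0.001292 + 0.01023 = 0.01635 K/W
Q = ΔT/ΣR = (296.4 K − 276.25 K)/0.01635 = 1230 W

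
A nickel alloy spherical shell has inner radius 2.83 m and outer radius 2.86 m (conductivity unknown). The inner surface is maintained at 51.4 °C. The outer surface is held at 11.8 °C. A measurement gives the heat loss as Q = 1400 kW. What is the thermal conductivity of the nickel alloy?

ΣR = ΔT/Q = |51.4 − 11.8|/1.40×10^6 = 2.829×10^-5 K/W
(1/r₁−1/r₂)/(4πk) = 2.829×10^-5 ⇒ k = 0.003707/(4π·2.829×10^-5) = 10.4 W/m·K

k = 10.4 W/m·K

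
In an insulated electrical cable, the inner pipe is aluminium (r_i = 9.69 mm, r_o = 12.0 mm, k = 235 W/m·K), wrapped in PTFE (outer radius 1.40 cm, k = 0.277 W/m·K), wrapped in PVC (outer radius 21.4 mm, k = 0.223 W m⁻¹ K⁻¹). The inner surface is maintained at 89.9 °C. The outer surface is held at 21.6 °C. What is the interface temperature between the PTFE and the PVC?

T = 74.4 °C

Series thermal resistances, inner to outer:
  R'_aluminium = ln(0.0120/0.00969)/(2πk) = 0.2138/(2π·235) = 1.448×10^-4 m·K/W
  R'_PTFE = ln(0.0140/0.0120)/(2πk) = 0.1542/(2π·0.277) = 0.08857 m·K/W
  R'_PVC = ln(0.0214/0.0140)/(2πk) = 0.4243/(2π·0.223) = 0.3028 m·K/W
ΣR = 1.448×10^-4 + 0.08857 + 0.3028 = 0.3915 m·K/W
Q' = ΔT/ΣR = (89.9 °C − 21.6 °C)/0.3915 = 174.5 W/m
From the inner boundary to the PTFE/PVC interface, ΣR_partial = 0.08871 m·K/W.
T_interface = T_in − Q'·ΣR_partial = 89.9 °C − (174.5)(0.08871) = 74.4 °C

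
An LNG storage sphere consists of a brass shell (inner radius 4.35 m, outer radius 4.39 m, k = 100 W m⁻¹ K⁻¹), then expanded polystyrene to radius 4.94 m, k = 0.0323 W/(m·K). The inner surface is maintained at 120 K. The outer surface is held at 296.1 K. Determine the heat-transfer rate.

Q = 2.82 kW

Treat each layer as a resistance in series:
  R_brass = (1/4.35 − 1/4.39)/(4πk) = 0.002095/(4π·100) = 1.667×10^-6 K/W
  R_expanded polystyrene = (1/4.39 − 1/4.94)/(4πk) = 0.02536/(4π·0.0323) = 0.06248 K/W
ΣR = 1.667×10^-6 + 0.06248 = 0.06248 K/W
Q = ΔT/ΣR = (120 K − 296.1 K)/0.06248 = -2820 W
(Negative Q ⇒ heat flows inward; heat gain = 2820 W.)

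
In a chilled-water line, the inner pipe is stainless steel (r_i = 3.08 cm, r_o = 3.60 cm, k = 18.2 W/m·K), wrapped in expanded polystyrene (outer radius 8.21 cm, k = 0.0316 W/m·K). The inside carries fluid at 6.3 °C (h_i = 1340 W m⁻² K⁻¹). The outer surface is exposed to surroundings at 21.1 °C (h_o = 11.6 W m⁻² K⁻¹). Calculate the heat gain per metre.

Q' = 3.42 W/m

Resistance network (inner→outer):
  R'_conv,in = 1/(2πr h) = 1/(2π·0.0308·1340) = 0.003856 m·K/W
  R'_stainless steel = ln(0.0360/0.0308)/(2πk) = 0.1560/(2π·18.2) = 0.001364 m·K/W
  R'_expanded polystyrene = ln(0.0821/0.0360)/(2πk) = 0.8244/(2π·0.0316) = 4.152 m·K/W
  R'_conv,out = 1/(2πr h) = 1/(2π·0.0821·11.6) = 0.1671 m·K/W
ΣR = 0.003856 + 0.001364 + 4.152 + 0.1671 = 4.324 m·K/W
Q' = ΔT/ΣR = (6.3 °C − 21.1 °C)/4.324 = -3.42 W/m
(Negative Q' ⇒ heat flows inward; heat gain = 3.42 W/m.)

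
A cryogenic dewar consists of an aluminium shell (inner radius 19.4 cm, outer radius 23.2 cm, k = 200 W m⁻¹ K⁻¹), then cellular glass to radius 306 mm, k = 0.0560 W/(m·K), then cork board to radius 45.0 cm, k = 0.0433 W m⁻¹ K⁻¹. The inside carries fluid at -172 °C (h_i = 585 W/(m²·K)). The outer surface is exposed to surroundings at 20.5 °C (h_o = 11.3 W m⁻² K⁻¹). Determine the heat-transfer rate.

Q = 55.9 W

Treat each layer as a resistance in series:
  R_conv,in = 1/(4πr²h) = 1/(4π·0.194²·585) = 0.003614 K/W
  R_aluminium = (1/0.194 − 1/0.232)/(4πk) = 0.8443/(4π·200) = 3.359×10^-4 K/W
  R_cellular glass = (1/0.232 − 1/0.306)/(4πk) = 1.042/(4π·0.0560) = 1.481 K/W
  R_cork board = (1/0.306 − 1/0.450)/(4πk) = 1.046/(4π·0.0433) = 1.922 K/W
  R_conv,out = 1/(4πr²h) = 1/(4π·0.450²·11.3) = 0.03478 K/W
ΣR = 0.003614 + 3.359×10^-4 + 1.481 + 1.922 + 0.03478 = 3.442 K/W
Q = ΔT/ΣR = (-172 °C − 20.5 °C)/3.442 = -55.9 W
(Negative Q ⇒ heat flows inward; heat gain = 55.9 W.)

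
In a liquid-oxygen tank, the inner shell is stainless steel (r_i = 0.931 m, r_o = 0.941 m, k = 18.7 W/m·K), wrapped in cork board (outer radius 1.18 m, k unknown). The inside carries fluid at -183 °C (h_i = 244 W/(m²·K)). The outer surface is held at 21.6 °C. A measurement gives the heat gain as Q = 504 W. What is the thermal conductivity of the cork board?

k = 0.0422 W/m·K

ΣR = ΔT/Q = |-183 − 21.6|/504 = 0.4060 K/W
Known resistances:
  R_conv,in = 1/(4πr²h) = 1/(4π·0.931²·244) = 3.763×10^-4 K/W
  R_stainless steel = (1/0.931 − 1/0.941)/(4πk) = 0.01141/(4π·18.7) = 4.857×10^-5 K/W
R_cork board = ΣR − ΣR_known = 0.4060 − 4.249×10^-4 = 0.4056 K/W
(1/r₁−1/r₂)/(4πk) = 0.4056 ⇒ k = 0.2152/(4π·0.4056) = 0.0422 W/m·K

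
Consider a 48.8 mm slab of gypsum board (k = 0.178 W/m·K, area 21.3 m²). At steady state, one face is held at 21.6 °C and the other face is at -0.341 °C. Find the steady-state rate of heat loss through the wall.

Q = 1700 W

Q = kA·ΔT/L = 0.178 × 21.3 × |21.6 °C − -0.341 °C| / 0.0488 = 1700 W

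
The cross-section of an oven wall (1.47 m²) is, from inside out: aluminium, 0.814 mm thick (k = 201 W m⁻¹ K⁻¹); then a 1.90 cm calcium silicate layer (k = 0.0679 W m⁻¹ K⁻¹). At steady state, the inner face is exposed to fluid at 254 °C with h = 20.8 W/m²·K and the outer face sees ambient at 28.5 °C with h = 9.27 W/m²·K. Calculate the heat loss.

Q = 761 W

Series thermal resistances, inner to outer:
  R_conv,in = 1/(hA) = 1/(20.8·1.47) = 0.03271 K/W
  R_aluminium = L/(kA) = 8.14×10^-4/(201·1.47) = 2.755×10^-6 K/W
  R_calcium silicate = L/(kA) = 0.0190/(0.0679·1.47) = 0.1904 K/W
  R_conv,out = 1/(hA) = 1/(9.27·1.47) = 0.07338 K/W
ΣR = 0.03271 + 2.755×10^-6 + 0.1904 + 0.07338 = 0.2965 K/W
Q = ΔT/ΣR = (254 °C − 28.5 °C)/0.2965 = 761 W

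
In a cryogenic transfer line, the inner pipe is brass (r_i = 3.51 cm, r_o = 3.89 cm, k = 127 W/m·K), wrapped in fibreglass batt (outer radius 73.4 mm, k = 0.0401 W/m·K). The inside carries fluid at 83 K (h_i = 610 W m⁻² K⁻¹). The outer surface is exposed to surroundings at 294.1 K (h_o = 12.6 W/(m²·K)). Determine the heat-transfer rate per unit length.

Treat each layer as a resistance in series:
  R'_conv,in = 1/(2πr h) = 1/(2π·0.0351·610) = 0.007433 m·K/W
  R'_brass = ln(0.0389/0.0351)/(2πk) = 0.1028/(2π·127) = 1.288×10^-4 m·K/W
  R'_fibreglass batt = ln(0.0734/0.0389)/(2πk) = 0.6349/(2π·0.0401) = 2.520 m·K/W
  R'_conv,out = 1/(2πr h) = 1/(2π·0.0734·12.6) = 0.1721 m·K/W
ΣR = 0.007433 + 1.288×10^-4 + 2.520 + 0.1721 = 2.700 m·K/W
Q' = ΔT/ΣR = (83 K − 294.1 K)/2.700 = -78.2 W/m
(Negative Q' ⇒ heat flows inward; heat gain = 78.2 W/m.)

Q' = 78.2 W/m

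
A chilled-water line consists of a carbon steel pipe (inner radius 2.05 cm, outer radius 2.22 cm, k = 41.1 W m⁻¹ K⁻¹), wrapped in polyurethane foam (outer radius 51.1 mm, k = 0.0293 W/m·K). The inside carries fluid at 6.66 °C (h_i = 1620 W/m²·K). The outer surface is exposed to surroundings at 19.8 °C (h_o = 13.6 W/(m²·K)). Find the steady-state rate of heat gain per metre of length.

Treat each layer as a resistance in series:
  R'_conv,in = 1/(2πr h) = 1/(2π·0.0205·1620) = 0.004792 m·K/W
  R'_carbon steel = ln(0.0222/0.0205)/(2πk) = 0.07967/(2π·41.1) = 3.085×10^-4 m·K/W
  R'_polyurethane foam = ln(0.0511/0.0222)/(2πk) = 0.8337/(2π·0.0293) = 4.529 m·K/W
  R'_conv,out = 1/(2πr h) = 1/(2π·0.0511·13.6) = 0.2290 m·K/W
ΣR = 0.004792 + 3.085×10^-4 + 4.529 + 0.2290 = 4.763 m·K/W
Q' = ΔT/ΣR = (6.66 °C − 19.8 °C)/4.763 = -2.76 W/m
(Negative Q' ⇒ heat flows inward; heat gain = 2.76 W/m.)

Q' = 2.76 W/m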